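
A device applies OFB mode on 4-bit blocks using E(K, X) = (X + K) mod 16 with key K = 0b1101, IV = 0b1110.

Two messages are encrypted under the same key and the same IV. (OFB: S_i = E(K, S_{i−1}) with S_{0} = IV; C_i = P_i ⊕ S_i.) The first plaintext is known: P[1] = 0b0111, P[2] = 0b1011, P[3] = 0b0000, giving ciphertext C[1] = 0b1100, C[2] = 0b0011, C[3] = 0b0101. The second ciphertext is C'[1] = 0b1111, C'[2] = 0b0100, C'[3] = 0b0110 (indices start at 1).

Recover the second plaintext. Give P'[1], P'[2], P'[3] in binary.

In OFB with a reused IV, both messages share the same keystream S_i, so C_i ⊕ C'_i = P_i ⊕ P'_i and thus P'_i = P_i ⊕ C_i ⊕ C'_i.
P'[1]: 0b0111 ⊕ 0b1100 ⊕ 0b1111 = 0b0100.
P'[2]: 0b1011 ⊕ 0b0011 ⊕ 0b0100 = 0b1100.
P'[3]: 0b0000 ⊕ 0b0101 ⊕ 0b0110 = 0b0011.

P'[1] = 0b0100, P'[2] = 0b1100, P'[3] = 0b0011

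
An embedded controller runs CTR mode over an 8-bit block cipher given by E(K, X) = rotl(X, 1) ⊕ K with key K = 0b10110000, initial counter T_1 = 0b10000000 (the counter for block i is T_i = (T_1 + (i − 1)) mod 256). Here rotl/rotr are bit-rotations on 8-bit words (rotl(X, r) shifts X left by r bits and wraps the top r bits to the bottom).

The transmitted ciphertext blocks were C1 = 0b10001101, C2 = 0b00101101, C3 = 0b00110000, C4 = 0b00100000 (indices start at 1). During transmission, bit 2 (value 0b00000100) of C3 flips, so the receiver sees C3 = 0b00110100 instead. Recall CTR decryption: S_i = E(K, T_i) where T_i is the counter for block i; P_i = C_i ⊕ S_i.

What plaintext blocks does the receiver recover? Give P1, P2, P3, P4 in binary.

P1 = 0b00111100, P2 = 0b10011110, P3 = 0b10000001, P4 = 0b10010111

Only C3 changed, to 0b00110100. In CTR, a change in C_i flips the same bit in P_i only; the keystream is unaffected. Decrypting the received ciphertext:
P1: T = 0b10000000, S = E(K, T) = 0b10110001; 0b10001101 ⊕ 0b10110001 = 0b00111100.
P2: T = 0b10000001, S = E(K, T) = 0b10110011; 0b00101101 ⊕ 0b10110011 = 0b10011110.
P3: T = 0b10000010, S = E(K, T) = 0b10110101; 0b00110100 ⊕ 0b10110101 = 0b10000001.
P4: T = 0b10000011, S = E(K, T) = 0b10110111; 0b00100000 ⊕ 0b10110111 = 0b10010111.
Blocks that differ from the original plaintext: P3.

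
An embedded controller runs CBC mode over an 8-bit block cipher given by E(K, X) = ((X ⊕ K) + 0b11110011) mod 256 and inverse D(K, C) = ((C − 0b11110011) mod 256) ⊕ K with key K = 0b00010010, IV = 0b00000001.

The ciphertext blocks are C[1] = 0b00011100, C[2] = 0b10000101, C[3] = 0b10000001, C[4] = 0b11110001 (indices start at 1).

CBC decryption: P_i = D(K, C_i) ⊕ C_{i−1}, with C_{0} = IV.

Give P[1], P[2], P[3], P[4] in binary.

P[1]: D(K, 0b00011100) = 0b00111011; 0b00111011 ⊕ 0b00000001 = 0b00111010.
P[2]: D(K, 0b10000101) = 0b10000000; 0b10000000 ⊕ 0b00011100 = 0b10011100.
P[3]: D(K, 0b10000001) = 0b10011100; 0b10011100 ⊕ 0b10000101 = 0b00011001.
P[4]: D(K, 0b11110001) = 0b11101100; 0b11101100 ⊕ 0b10000001 = 0b01101101.

P[1] = 0b00111010, P[2] = 0b10011100, P[3] = 0b00011001, P[4] = 0b01101101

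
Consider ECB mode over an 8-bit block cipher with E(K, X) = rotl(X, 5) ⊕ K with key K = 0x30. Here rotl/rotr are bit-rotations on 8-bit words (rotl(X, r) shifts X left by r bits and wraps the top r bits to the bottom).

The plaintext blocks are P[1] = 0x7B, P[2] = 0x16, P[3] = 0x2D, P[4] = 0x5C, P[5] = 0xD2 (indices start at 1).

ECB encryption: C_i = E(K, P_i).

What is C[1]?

C[1]: E(K, 0x7B) = 0x5F.

C[1] = 0x5F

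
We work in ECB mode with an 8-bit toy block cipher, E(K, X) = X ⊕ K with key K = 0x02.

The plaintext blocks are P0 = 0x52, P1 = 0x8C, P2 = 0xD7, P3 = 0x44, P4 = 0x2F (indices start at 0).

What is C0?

C0 = 0x50

ECB encryption: C_i = E(K, P_i).
C0: E(K, 0x52) = 0x50.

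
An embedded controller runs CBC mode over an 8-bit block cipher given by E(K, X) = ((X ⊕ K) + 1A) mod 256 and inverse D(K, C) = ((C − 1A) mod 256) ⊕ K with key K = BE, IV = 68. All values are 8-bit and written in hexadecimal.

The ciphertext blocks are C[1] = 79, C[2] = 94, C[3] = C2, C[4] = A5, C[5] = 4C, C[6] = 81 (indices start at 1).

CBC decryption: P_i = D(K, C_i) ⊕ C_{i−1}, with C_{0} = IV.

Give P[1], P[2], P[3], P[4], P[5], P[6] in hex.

P[1]: D(K, 79) = E1; E1 ⊕ 68 = 89.
P[2]: D(K, 94) = C4; C4 ⊕ 79 = BD.
P[3]: D(K, C2) = 16; 16 ⊕ 94 = 82.
P[4]: D(K, A5) = 35; 35 ⊕ C2 = F7.
P[5]: D(K, 4C) = 8C; 8C ⊕ A5 = 29.
P[6]: D(K, 81) = D9; D9 ⊕ 4C = 95.

P[1] = 89, P[2] = BD, P[3] = 82, P[4] = F7, P[5] = 29, P[6] = 95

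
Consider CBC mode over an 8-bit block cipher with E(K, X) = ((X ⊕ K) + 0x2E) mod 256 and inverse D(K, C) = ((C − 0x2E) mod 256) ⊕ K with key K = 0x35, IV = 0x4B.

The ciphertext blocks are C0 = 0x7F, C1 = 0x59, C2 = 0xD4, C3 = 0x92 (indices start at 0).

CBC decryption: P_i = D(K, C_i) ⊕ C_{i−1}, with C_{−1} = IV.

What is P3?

P3: D(K, 0x92) = 0x51; 0x51 ⊕ 0xD4 = 0x85.

P3 = 0x85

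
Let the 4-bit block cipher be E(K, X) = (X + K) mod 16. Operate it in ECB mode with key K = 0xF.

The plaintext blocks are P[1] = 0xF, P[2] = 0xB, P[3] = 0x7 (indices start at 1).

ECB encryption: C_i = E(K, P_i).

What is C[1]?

C[1] = 0xE

C[1]: E(K, 0xF) = 0xE.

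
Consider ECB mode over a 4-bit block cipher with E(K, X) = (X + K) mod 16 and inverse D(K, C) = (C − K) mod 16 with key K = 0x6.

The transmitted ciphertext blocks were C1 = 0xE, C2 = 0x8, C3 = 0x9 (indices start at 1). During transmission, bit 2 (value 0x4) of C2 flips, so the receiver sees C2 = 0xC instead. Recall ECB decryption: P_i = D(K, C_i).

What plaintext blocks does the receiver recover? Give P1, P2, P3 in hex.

P1 = 0x8, P2 = 0x6, P3 = 0x3

Only C2 changed, to 0xC. In ECB, a change in C_i affects only P_i. Decrypting the received ciphertext:
P1: D(K, 0xE) = 0x8.
P2: D(K, 0xC) = 0x6.
P3: D(K, 0x9) = 0x3.
Blocks that differ from the original plaintext: P2.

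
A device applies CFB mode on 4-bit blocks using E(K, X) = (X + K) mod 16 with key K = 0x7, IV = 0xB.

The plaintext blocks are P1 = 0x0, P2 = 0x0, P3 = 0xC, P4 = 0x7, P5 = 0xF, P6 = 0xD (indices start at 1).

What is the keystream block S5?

CFB encryption: C_i = P_i ⊕ E(K, C_{i−1}), with C_{0} = IV.
C1: E(K, 0xB) = 0x2; 0x0 ⊕ 0x2 = 0x2.
C2: E(K, 0x2) = 0x9; 0x0 ⊕ 0x9 = 0x9.
C3: E(K, 0x9) = 0x0; 0xC ⊕ 0x0 = 0xC.
C4: E(K, 0xC) = 0x3; 0x7 ⊕ 0x3 = 0x4.
C5: E(K, 0x4) = 0xB; 0xF ⊕ 0xB = 0x4.
So S5 = 0xB.

0xB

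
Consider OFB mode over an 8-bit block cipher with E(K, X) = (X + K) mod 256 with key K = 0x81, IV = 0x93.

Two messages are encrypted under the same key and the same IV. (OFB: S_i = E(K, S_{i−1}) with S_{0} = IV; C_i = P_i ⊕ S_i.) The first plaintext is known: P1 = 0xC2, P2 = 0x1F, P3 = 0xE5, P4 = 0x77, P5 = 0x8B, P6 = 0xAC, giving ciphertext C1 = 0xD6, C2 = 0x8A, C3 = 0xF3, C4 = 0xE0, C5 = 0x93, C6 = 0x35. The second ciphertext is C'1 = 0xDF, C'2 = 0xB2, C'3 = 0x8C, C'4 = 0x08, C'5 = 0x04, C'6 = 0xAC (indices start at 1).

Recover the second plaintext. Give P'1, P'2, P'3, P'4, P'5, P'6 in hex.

P'1 = 0xCB, P'2 = 0x27, P'3 = 0x9A, P'4 = 0x9F, P'5 = 0x1C, P'6 = 0x35

In OFB with a reused IV, both messages share the same keystream S_i, so C_i ⊕ C'_i = P_i ⊕ P'_i and thus P'_i = P_i ⊕ C_i ⊕ C'_i.
P'1: 0xC2 ⊕ 0xD6 ⊕ 0xDF = 0xCB.
P'2: 0x1F ⊕ 0x8A ⊕ 0xB2 = 0x27.
P'3: 0xE5 ⊕ 0xF3 ⊕ 0x8C = 0x9A.
P'4: 0x77 ⊕ 0xE0 ⊕ 0x08 = 0x9F.
P'5: 0x8B ⊕ 0x93 ⊕ 0x04 = 0x1C.
P'6: 0xAC ⊕ 0x35 ⊕ 0xAC = 0x35.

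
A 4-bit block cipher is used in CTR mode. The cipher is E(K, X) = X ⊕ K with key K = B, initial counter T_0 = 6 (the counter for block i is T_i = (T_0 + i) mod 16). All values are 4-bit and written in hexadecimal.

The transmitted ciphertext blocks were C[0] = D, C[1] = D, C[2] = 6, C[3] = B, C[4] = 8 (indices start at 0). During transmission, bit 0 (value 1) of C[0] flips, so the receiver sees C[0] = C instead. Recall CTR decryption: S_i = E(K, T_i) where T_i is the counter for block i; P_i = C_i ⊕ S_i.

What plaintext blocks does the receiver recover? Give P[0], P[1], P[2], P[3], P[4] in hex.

P[0] = 1, P[1] = 1, P[2] = 5, P[3] = 9, P[4] = 9

Only C[0] changed, to C. In CTR, a change in C_i flips the same bit in P_i only; the keystream is unaffected. Decrypting the received ciphertext:
P[0]: T = 6, S = E(K, T) = D; C ⊕ D = 1.
P[1]: T = 7, S = E(K, T) = C; D ⊕ C = 1.
P[2]: T = 8, S = E(K, T) = 3; 6 ⊕ 3 = 5.
P[3]: T = 9, S = E(K, T) = 2; B ⊕ 2 = 9.
P[4]: T = A, S = E(K, T) = 1; 8 ⊕ 1 = 9.
Blocks that differ from the original plaintext: P[0].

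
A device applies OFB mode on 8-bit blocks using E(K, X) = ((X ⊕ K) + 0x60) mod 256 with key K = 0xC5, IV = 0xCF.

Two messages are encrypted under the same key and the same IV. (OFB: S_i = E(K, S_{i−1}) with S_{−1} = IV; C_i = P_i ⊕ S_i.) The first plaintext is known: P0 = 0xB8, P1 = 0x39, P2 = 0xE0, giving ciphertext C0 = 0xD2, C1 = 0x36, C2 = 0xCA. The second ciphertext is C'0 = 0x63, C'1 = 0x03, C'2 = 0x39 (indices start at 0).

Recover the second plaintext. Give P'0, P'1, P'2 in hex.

In OFB with a reused IV, both messages share the same keystream S_i, so C_i ⊕ C'_i = P_i ⊕ P'_i and thus P'_i = P_i ⊕ C_i ⊕ C'_i.
P'0: 0xB8 ⊕ 0xD2 ⊕ 0x63 = 0x09.
P'1: 0x39 ⊕ 0x36 ⊕ 0x03 = 0x0C.
P'2: 0xE0 ⊕ 0xCA ⊕ 0x39 = 0x13.

P'0 = 0x09, P'1 = 0x0C, P'2 = 0x13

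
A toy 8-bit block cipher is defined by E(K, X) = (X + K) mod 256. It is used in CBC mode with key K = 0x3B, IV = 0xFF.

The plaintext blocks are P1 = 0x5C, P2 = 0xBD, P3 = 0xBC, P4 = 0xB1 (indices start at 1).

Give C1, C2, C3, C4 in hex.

C1 = 0xDE, C2 = 0x9E, C3 = 0x5D, C4 = 0x27

CBC encryption: C_i = E(K, P_i ⊕ C_{i−1}), with C_{0} = IV.
C1: P1 ⊕ 0xFF = 0xA3; E(K, 0xA3) = 0xDE.
C2: P2 ⊕ 0xDE = 0x63; E(K, 0x63) = 0x9E.
C3: P3 ⊕ 0x9E = 0x22; E(K, 0x22) = 0x5D.
C4: P4 ⊕ 0x5D = 0xEC; E(K, 0xEC) = 0x27.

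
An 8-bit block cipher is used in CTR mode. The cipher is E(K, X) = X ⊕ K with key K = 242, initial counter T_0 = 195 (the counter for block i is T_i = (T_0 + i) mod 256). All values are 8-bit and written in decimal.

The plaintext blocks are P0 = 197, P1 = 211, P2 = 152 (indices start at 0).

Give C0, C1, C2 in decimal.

CTR encryption: S_i = E(K, T_i) where T_i is the counter for block i; C_i = P_i ⊕ S_i.
C0: T = 195, S = E(K, T) = 49; 197 ⊕ 49 = 244.
C1: T = 196, S = E(K, T) = 54; 211 ⊕ 54 = 229.
C2: T = 197, S = E(K, T) = 55; 152 ⊕ 55 = 175.

C0 = 244, C1 = 229, C2 = 175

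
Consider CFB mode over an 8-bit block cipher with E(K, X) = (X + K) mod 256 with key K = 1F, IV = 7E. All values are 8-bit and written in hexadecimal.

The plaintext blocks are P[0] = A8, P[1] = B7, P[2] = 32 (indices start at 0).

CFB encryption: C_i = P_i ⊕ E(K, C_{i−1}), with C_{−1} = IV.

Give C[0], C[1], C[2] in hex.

C[0] = 35, C[1] = E3, C[2] = 30

C[0]: E(K, 7E) = 9D; A8 ⊕ 9D = 35.
C[1]: E(K, 35) = 54; B7 ⊕ 54 = E3.
C[2]: E(K, E3) = 02; 32 ⊕ 02 = 30.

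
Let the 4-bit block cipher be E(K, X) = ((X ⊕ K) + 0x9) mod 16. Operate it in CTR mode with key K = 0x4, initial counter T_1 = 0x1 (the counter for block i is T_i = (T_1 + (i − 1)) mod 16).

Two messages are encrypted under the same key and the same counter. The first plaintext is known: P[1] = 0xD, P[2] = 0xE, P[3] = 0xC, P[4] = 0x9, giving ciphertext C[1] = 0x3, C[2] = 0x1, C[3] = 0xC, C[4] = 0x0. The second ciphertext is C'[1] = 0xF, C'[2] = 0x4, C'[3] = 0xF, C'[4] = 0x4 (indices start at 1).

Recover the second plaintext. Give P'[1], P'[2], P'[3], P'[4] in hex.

In CTR with a reused counter, both messages share the same keystream S_i, so C_i ⊕ C'_i = P_i ⊕ P'_i and thus P'_i = P_i ⊕ C_i ⊕ C'_i.
P'[1]: 0xD ⊕ 0x3 ⊕ 0xF = 0x1.
P'[2]: 0xE ⊕ 0x1 ⊕ 0x4 = 0xB.
P'[3]: 0xC ⊕ 0xC ⊕ 0xF = 0xF.
P'[4]: 0x9 ⊕ 0x0 ⊕ 0x4 = 0xD.

P'[1] = 0x1, P'[2] = 0xB, P'[3] = 0xF, P'[4] = 0xD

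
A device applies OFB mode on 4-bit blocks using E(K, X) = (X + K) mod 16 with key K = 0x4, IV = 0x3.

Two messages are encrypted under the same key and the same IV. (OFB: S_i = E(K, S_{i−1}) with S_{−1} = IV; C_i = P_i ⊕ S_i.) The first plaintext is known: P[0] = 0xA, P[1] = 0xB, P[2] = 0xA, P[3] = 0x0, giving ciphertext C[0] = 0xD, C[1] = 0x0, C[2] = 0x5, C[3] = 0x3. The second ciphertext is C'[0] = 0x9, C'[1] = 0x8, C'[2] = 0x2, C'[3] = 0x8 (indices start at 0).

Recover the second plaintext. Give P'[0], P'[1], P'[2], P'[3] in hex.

In OFB with a reused IV, both messages share the same keystream S_i, so C_i ⊕ C'_i = P_i ⊕ P'_i and thus P'_i = P_i ⊕ C_i ⊕ C'_i.
P'[0]: 0xA ⊕ 0xD ⊕ 0x9 = 0xE.
P'[1]: 0xB ⊕ 0x0 ⊕ 0x8 = 0x3.
P'[2]: 0xA ⊕ 0x5 ⊕ 0x2 = 0xD.
P'[3]: 0x0 ⊕ 0x3 ⊕ 0x8 = 0xB.

P'[0] = 0xE, P'[1] = 0x3, P'[2] = 0xD, P'[3] = 0xB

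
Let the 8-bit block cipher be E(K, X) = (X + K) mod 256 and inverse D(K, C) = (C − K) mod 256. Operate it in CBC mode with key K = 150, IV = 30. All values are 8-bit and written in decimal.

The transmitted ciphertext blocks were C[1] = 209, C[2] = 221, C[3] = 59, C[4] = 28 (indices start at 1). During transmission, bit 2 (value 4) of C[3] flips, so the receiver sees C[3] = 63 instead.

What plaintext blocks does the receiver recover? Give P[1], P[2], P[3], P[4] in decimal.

P[1] = 37, P[2] = 150, P[3] = 116, P[4] = 185

CBC decryption: P_i = D(K, C_i) ⊕ C_{i−1}, with C_{0} = IV.
Only C[3] changed, to 63. In CBC, a change in C_i garbles P_i and flips the same bit in P_{i+1}. Decrypting the received ciphertext:
P[1]: D(K, 209) = 59; 59 ⊕ 30 = 37.
P[2]: D(K, 221) = 71; 71 ⊕ 209 = 150.
P[3]: D(K, 63) = 169; 169 ⊕ 221 = 116.
P[4]: D(K, 28) = 134; 134 ⊕ 63 = 185.
Blocks that differ from the original plaintext: P[3], P[4].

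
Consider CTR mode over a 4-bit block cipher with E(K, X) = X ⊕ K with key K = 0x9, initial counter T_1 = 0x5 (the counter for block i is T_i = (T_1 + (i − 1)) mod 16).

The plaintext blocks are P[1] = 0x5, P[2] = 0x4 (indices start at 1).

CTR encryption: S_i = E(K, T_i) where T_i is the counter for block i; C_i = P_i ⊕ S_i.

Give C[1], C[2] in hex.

C[1] = 0x9, C[2] = 0xB

C[1]: T = 0x5, S = E(K, T) = 0xC; 0x5 ⊕ 0xC = 0x9.
C[2]: T = 0x6, S = E(K, T) = 0xF; 0x4 ⊕ 0xF = 0xB.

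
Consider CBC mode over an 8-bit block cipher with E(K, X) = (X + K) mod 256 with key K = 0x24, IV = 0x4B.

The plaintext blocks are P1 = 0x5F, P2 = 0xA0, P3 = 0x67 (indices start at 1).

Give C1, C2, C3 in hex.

C1 = 0x38, C2 = 0xBC, C3 = 0xFF

CBC encryption: C_i = E(K, P_i ⊕ C_{i−1}), with C_{0} = IV.
C1: P1 ⊕ 0x4B = 0x14; E(K, 0x14) = 0x38.
C2: P2 ⊕ 0x38 = 0x98; E(K, 0x98) = 0xBC.
C3: P3 ⊕ 0xBC = 0xDB; E(K, 0xDB) = 0xFF.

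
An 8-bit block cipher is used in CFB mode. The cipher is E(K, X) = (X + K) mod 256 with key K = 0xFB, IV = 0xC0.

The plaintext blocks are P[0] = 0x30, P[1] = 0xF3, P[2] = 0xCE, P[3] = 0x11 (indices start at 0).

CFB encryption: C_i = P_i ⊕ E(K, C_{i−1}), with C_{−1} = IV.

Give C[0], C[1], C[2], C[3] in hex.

C[0] = 0x8B, C[1] = 0x75, C[2] = 0xBE, C[3] = 0xA8

C[0]: E(K, 0xC0) = 0xBB; 0x30 ⊕ 0xBB = 0x8B.
C[1]: E(K, 0x8B) = 0x86; 0xF3 ⊕ 0x86 = 0x75.
C[2]: E(K, 0x75) = 0x70; 0xCE ⊕ 0x70 = 0xBE.
C[3]: E(K, 0xBE) = 0xB9; 0x11 ⊕ 0xB9 = 0xA8.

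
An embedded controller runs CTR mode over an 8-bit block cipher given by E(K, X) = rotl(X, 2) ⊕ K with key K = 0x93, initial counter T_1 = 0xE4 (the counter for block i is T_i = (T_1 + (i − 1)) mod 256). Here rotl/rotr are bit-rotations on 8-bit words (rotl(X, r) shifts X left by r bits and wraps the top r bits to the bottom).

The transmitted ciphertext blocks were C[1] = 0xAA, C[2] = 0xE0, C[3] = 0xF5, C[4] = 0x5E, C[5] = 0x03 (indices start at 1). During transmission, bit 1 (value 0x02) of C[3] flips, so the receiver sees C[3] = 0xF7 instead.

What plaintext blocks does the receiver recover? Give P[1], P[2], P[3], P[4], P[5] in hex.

P[1] = 0xAA, P[2] = 0xE4, P[3] = 0xFF, P[4] = 0x52, P[5] = 0x33

CTR decryption: S_i = E(K, T_i) where T_i is the counter for block i; P_i = C_i ⊕ S_i.
Only C[3] changed, to 0xF7. In CTR, a change in C_i flips the same bit in P_i only; the keystream is unaffected. Decrypting the received ciphertext:
P[1]: T = 0xE4, S = E(K, T) = 0x00; 0xAA ⊕ 0x00 = 0xAA.
P[2]: T = 0xE5, S = E(K, T) = 0x04; 0xE0 ⊕ 0x04 = 0xE4.
P[3]: T = 0xE6, S = E(K, T) = 0x08; 0xF7 ⊕ 0x08 = 0xFF.
P[4]: T = 0xE7, S = E(K, T) = 0x0C; 0x5E ⊕ 0x0C = 0x52.
P[5]: T = 0xE8, S = E(K, T) = 0x30; 0x03 ⊕ 0x30 = 0x33.
Blocks that differ from the original plaintext: P[3].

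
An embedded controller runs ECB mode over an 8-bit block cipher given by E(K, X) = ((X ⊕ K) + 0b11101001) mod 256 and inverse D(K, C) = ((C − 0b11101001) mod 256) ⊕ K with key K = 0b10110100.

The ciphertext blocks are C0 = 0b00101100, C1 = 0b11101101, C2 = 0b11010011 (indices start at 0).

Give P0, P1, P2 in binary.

P0 = 0b11110111, P1 = 0b10110000, P2 = 0b01011110

ECB decryption: P_i = D(K, C_i).
P0: D(K, 0b00101100) = 0b11110111.
P1: D(K, 0b11101101) = 0b10110000.
P2: D(K, 0b11010011) = 0b01011110.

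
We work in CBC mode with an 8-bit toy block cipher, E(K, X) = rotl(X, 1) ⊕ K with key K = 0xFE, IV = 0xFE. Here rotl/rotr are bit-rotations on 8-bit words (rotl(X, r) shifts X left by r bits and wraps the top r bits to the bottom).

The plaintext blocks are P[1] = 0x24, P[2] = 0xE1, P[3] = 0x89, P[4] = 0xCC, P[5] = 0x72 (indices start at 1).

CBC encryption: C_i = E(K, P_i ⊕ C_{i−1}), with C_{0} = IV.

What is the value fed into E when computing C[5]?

0x60

C[1]: P[1] ⊕ 0xFE = 0xDA; E(K, 0xDA) = 0x4B.
C[2]: P[2] ⊕ 0x4B = 0xAA; E(K, 0xAA) = 0xAB.
C[3]: P[3] ⊕ 0xAB = 0x22; E(K, 0x22) = 0xBA.
C[4]: P[4] ⊕ 0xBA = 0x76; E(K, 0x76) = 0x12.
C[5]: P[5] ⊕ 0x12 = 0x60; E(K, 0x60) = 0x3E.
So the input to E for block [5] is 0x60.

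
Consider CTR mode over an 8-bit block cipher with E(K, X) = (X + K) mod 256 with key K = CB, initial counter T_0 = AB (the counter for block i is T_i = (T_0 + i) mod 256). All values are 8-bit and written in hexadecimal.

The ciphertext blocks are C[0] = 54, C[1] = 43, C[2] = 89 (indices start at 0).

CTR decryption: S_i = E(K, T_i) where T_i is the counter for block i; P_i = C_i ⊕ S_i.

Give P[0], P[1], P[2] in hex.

P[0] = 22, P[1] = 34, P[2] = F1

P[0]: T = AB, S = E(K, T) = 76; 54 ⊕ 76 = 22.
P[1]: T = AC, S = E(K, T) = 77; 43 ⊕ 77 = 34.
P[2]: T = AD, S = E(K, T) = 78; 89 ⊕ 78 = F1.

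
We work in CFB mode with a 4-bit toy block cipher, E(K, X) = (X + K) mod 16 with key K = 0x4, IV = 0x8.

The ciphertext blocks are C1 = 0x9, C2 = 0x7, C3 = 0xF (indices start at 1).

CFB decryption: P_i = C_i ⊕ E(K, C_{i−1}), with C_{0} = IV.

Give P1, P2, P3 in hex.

P1 = 0x5, P2 = 0xA, P3 = 0x4

P1: E(K, 0x8) = 0xC; 0x9 ⊕ 0xC = 0x5.
P2: E(K, 0x9) = 0xD; 0x7 ⊕ 0xD = 0xA.
P3: E(K, 0x7) = 0xB; 0xF ⊕ 0xB = 0x4.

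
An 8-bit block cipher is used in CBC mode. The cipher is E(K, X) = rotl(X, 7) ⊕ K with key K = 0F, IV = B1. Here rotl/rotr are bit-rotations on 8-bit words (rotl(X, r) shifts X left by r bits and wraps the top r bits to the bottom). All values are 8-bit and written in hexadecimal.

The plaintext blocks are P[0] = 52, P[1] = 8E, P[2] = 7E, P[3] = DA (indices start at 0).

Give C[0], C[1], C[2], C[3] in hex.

C[0] = FE, C[1] = 37, C[2] = AB, C[3] = B7

CBC encryption: C_i = E(K, P_i ⊕ C_{i−1}), with C_{−1} = IV.
C[0]: P[0] ⊕ B1 = E3; E(K, E3) = FE.
C[1]: P[1] ⊕ FE = 70; E(K, 70) = 37.
C[2]: P[2] ⊕ 37 = 49; E(K, 49) = AB.
C[3]: P[3] ⊕ AB = 71; E(K, 71) = B7.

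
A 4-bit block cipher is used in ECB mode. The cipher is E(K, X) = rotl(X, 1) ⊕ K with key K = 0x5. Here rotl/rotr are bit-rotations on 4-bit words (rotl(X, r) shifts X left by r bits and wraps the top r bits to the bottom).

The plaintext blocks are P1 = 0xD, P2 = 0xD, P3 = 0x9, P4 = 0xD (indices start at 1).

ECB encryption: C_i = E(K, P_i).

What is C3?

C3: E(K, 0x9) = 0x6.

C3 = 0x6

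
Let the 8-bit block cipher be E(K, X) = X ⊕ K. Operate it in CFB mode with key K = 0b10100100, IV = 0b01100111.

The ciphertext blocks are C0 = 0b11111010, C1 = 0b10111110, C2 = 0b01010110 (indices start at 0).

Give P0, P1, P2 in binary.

CFB decryption: P_i = C_i ⊕ E(K, C_{i−1}), with C_{−1} = IV.
P0: E(K, 0b01100111) = 0b11000011; 0b11111010 ⊕ 0b11000011 = 0b00111001.
P1: E(K, 0b11111010) = 0b01011110; 0b10111110 ⊕ 0b01011110 = 0b11100000.
P2: E(K, 0b10111110) = 0b00011010; 0b01010110 ⊕ 0b00011010 = 0b01001100.

P0 = 0b00111001, P1 = 0b11100000, P2 = 0b01001100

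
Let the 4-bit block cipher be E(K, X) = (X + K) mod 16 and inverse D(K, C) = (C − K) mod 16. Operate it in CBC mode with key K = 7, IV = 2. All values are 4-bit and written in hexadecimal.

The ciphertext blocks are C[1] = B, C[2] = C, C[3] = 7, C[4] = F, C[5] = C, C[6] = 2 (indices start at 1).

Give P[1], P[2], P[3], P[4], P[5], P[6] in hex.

CBC decryption: P_i = D(K, C_i) ⊕ C_{i−1}, with C_{0} = IV.
P[1]: D(K, B) = 4; 4 ⊕ 2 = 6.
P[2]: D(K, C) = 5; 5 ⊕ B = E.
P[3]: D(K, 7) = 0; 0 ⊕ C = C.
P[4]: D(K, F) = 8; 8 ⊕ 7 = F.
P[5]: D(K, C) = 5; 5 ⊕ F = A.
P[6]: D(K, 2) = B; B ⊕ C = 7.

P[1] = 6, P[2] = E, P[3] = C, P[4] = F, P[5] = A, P[6] = 7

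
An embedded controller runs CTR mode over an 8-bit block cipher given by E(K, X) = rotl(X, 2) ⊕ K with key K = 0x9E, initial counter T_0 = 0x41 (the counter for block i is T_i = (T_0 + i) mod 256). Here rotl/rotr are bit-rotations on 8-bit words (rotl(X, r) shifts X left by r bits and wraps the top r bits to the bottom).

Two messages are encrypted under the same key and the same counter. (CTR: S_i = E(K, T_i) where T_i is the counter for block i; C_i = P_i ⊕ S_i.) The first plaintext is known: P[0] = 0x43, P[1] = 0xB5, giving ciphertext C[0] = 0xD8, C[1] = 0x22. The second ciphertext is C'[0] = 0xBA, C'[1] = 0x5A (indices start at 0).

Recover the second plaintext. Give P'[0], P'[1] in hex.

In CTR with a reused counter, both messages share the same keystream S_i, so C_i ⊕ C'_i = P_i ⊕ P'_i and thus P'_i = P_i ⊕ C_i ⊕ C'_i.
P'[0]: 0x43 ⊕ 0xD8 ⊕ 0xBA = 0x21.
P'[1]: 0xB5 ⊕ 0x22 ⊕ 0x5A = 0xCD.

P'[0] = 0x21, P'[1] = 0xCD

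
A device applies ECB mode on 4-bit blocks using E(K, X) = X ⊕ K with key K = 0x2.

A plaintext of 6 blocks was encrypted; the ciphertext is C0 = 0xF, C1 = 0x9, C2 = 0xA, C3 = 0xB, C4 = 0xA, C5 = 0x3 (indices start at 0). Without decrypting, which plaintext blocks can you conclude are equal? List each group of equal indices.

ECB encrypts each block independently with the same key, so equal ciphertext blocks imply equal plaintext blocks.
C2 = C4 = 0xA, so P2 = P4.

P2 = P4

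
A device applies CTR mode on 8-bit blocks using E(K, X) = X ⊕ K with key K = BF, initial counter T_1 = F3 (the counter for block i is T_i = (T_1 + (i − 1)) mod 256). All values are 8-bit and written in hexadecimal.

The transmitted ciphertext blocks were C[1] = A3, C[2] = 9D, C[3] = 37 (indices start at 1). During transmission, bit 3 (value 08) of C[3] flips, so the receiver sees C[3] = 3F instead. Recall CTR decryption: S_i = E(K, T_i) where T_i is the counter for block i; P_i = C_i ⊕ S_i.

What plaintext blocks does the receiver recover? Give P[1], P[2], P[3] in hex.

P[1] = EF, P[2] = D6, P[3] = 75

Only C[3] changed, to 3F. In CTR, a change in C_i flips the same bit in P_i only; the keystream is unaffected. Decrypting the received ciphertext:
P[1]: T = F3, S = E(K, T) = 4C; A3 ⊕ 4C = EF.
P[2]: T = F4, S = E(K, T) = 4B; 9D ⊕ 4B = D6.
P[3]: T = F5, S = E(K, T) = 4A; 3F ⊕ 4A = 75.
Blocks that differ from the original plaintext: P[3].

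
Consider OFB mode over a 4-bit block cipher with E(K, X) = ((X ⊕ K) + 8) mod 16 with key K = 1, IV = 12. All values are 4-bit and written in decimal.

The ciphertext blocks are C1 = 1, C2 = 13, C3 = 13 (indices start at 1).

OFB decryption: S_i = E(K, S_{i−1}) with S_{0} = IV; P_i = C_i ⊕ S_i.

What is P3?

P1: S = E(K, 12) = 5; 1 ⊕ 5 = 4.
P2: S = E(K, 5) = 12; 13 ⊕ 12 = 1.
P3: S = E(K, 12) = 5; 13 ⊕ 5 = 8.

P3 = 8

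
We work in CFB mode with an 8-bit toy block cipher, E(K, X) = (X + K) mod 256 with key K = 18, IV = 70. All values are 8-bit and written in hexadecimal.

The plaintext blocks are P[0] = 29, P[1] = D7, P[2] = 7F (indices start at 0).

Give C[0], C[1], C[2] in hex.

C[0] = A1, C[1] = 6E, C[2] = F9

CFB encryption: C_i = P_i ⊕ E(K, C_{i−1}), with C_{−1} = IV.
C[0]: E(K, 70) = 88; 29 ⊕ 88 = A1.
C[1]: E(K, A1) = B9; D7 ⊕ B9 = 6E.
C[2]: E(K, 6E) = 86; 7F ⊕ 86 = F9.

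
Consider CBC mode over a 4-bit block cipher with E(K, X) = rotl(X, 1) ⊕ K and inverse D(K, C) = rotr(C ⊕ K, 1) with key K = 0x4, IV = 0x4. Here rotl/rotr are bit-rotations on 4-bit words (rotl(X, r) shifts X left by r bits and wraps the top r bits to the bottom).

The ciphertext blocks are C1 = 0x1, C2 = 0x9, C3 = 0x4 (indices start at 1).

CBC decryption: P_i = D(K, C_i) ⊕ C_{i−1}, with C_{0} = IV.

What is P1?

P1: D(K, 0x1) = 0xA; 0xA ⊕ 0x4 = 0xE.

P1 = 0xE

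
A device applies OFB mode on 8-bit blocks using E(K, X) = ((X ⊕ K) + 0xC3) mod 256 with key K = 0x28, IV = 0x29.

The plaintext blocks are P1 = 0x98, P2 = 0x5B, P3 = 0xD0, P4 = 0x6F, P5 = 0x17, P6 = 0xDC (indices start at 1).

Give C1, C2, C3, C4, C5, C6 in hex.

C1 = 0x5C, C2 = 0xF4, C3 = 0x9A, C4 = 0x4A, C5 = 0xC7, C6 = 0x67

OFB encryption: S_i = E(K, S_{i−1}) with S_{0} = IV; C_i = P_i ⊕ S_i.
C1: S = E(K, 0x29) = 0xC4; 0x98 ⊕ 0xC4 = 0x5C.
C2: S = E(K, 0xC4) = 0xAF; 0x5B ⊕ 0xAF = 0xF4.
C3: S = E(K, 0xAF) = 0x4A; 0xD0 ⊕ 0x4A = 0x9A.
C4: S = E(K, 0x4A) = 0x25; 0x6F ⊕ 0x25 = 0x4A.
C5: S = E(K, 0x25) = 0xD0; 0x17 ⊕ 0xD0 = 0xC7.
C6: S = E(K, 0xD0) = 0xBB; 0xDC ⊕ 0xBB = 0x67.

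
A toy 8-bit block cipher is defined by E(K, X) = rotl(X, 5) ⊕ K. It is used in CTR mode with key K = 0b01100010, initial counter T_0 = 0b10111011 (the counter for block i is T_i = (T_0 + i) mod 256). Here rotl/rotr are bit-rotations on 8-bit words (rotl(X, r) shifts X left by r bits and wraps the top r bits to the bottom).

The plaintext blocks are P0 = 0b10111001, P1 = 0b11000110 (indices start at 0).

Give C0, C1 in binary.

C0 = 0b10101100, C1 = 0b00110011

CTR encryption: S_i = E(K, T_i) where T_i is the counter for block i; C_i = P_i ⊕ S_i.
C0: T = 0b10111011, S = E(K, T) = 0b00010101; 0b10111001 ⊕ 0b00010101 = 0b10101100.
C1: T = 0b10111100, S = E(K, T) = 0b11110101; 0b11000110 ⊕ 0b11110101 = 0b00110011.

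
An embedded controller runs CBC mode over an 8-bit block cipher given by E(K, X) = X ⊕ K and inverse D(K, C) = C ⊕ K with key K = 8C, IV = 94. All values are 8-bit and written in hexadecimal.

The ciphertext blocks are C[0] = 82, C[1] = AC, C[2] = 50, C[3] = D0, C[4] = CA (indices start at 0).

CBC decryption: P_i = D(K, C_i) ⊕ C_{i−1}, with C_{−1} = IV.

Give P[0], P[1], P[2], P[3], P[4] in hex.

P[0] = 9A, P[1] = A2, P[2] = 70, P[3] = 0C, P[4] = 96

P[0]: D(K, 82) = 0E; 0E ⊕ 94 = 9A.
P[1]: D(K, AC) = 20; 20 ⊕ 82 = A2.
P[2]: D(K, 50) = DC; DC ⊕ AC = 70.
P[3]: D(K, D0) = 5C; 5C ⊕ 50 = 0C.
P[4]: D(K, CA) = 46; 46 ⊕ D0 = 96.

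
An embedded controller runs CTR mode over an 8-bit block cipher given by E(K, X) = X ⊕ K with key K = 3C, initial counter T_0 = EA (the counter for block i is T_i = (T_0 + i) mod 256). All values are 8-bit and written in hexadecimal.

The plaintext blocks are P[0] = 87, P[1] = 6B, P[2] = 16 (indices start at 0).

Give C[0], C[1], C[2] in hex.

CTR encryption: S_i = E(K, T_i) where T_i is the counter for block i; C_i = P_i ⊕ S_i.
C[0]: T = EA, S = E(K, T) = D6; 87 ⊕ D6 = 51.
C[1]: T = EB, S = E(K, T) = D7; 6B ⊕ D7 = BC.
C[2]: T = EC, S = E(K, T) = D0; 16 ⊕ D0 = C6.

C[0] = 51, C[1] = BC, C[2] = C6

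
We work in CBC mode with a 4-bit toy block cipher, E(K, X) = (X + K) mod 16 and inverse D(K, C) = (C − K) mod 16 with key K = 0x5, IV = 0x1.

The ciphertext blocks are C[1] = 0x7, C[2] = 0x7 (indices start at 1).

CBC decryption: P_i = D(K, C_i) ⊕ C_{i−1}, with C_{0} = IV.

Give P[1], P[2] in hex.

P[1]: D(K, 0x7) = 0x2; 0x2 ⊕ 0x1 = 0x3.
P[2]: D(K, 0x7) = 0x2; 0x2 ⊕ 0x7 = 0x5.

P[1] = 0x3, P[2] = 0x5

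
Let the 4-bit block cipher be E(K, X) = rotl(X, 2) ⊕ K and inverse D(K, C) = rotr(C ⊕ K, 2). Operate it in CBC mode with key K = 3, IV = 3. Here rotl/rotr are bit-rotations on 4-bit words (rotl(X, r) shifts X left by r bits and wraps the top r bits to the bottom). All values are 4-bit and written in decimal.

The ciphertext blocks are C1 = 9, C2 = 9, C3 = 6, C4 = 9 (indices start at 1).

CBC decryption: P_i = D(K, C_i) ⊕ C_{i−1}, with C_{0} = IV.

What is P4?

P4 = 12

P4: D(K, 9) = 10; 10 ⊕ 6 = 12.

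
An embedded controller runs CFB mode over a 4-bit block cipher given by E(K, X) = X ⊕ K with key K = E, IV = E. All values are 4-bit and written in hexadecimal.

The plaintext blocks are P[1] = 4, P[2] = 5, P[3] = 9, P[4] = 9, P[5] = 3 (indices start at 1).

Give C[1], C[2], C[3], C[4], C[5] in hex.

C[1] = 4, C[2] = F, C[3] = 8, C[4] = F, C[5] = 2

CFB encryption: C_i = P_i ⊕ E(K, C_{i−1}), with C_{0} = IV.
C[1]: E(K, E) = 0; 4 ⊕ 0 = 4.
C[2]: E(K, 4) = A; 5 ⊕ A = F.
C[3]: E(K, F) = 1; 9 ⊕ 1 = 8.
C[4]: E(K, 8) = 6; 9 ⊕ 6 = F.
C[5]: E(K, F) = 1; 3 ⊕ 1 = 2.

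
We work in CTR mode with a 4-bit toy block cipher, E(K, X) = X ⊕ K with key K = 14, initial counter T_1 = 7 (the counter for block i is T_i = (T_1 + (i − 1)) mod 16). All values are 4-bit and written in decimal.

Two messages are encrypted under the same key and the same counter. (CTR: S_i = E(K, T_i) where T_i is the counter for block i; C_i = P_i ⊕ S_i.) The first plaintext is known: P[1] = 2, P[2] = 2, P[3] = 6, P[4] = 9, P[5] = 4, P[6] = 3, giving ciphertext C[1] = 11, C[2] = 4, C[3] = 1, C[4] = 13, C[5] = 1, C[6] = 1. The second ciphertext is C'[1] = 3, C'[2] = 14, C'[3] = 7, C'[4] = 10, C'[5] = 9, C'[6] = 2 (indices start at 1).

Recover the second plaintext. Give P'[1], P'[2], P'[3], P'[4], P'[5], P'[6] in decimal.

In CTR with a reused counter, both messages share the same keystream S_i, so C_i ⊕ C'_i = P_i ⊕ P'_i and thus P'_i = P_i ⊕ C_i ⊕ C'_i.
P'[1]: 2 ⊕ 11 ⊕ 3 = 10.
P'[2]: 2 ⊕ 4 ⊕ 14 = 8.
P'[3]: 6 ⊕ 1 ⊕ 7 = 0.
P'[4]: 9 ⊕ 13 ⊕ 10 = 14.
P'[5]: 4 ⊕ 1 ⊕ 9 = 12.
P'[6]: 3 ⊕ 1 ⊕ 2 = 0.

P'[1] = 10, P'[2] = 8, P'[3] = 0, P'[4] = 14, P'[5] = 12, P'[6] = 0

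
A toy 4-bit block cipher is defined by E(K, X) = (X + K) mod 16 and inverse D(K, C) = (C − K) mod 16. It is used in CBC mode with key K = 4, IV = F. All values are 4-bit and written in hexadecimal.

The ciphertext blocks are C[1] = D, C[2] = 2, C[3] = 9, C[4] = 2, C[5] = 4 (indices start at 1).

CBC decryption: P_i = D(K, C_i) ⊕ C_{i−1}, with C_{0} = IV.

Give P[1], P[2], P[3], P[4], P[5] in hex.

P[1]: D(K, D) = 9; 9 ⊕ F = 6.
P[2]: D(K, 2) = E; E ⊕ D = 3.
P[3]: D(K, 9) = 5; 5 ⊕ 2 = 7.
P[4]: D(K, 2) = E; E ⊕ 9 = 7.
P[5]: D(K, 4) = 0; 0 ⊕ 2 = 2.

P[1] = 6, P[2] = 3, P[3] = 7, P[4] = 7, P[5] = 2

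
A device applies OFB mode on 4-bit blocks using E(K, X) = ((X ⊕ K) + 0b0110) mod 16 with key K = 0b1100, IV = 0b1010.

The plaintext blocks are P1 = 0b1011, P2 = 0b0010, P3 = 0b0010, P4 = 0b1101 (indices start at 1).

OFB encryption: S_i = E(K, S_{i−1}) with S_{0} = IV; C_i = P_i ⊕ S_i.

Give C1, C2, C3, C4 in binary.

C1: S = E(K, 0b1010) = 0b1100; 0b1011 ⊕ 0b1100 = 0b0111.
C2: S = E(K, 0b1100) = 0b0110; 0b0010 ⊕ 0b0110 = 0b0100.
C3: S = E(K, 0b0110) = 0b0000; 0b0010 ⊕ 0b0000 = 0b0010.
C4: S = E(K, 0b0000) = 0b0010; 0b1101 ⊕ 0b0010 = 0b1111.

C1 = 0b0111, C2 = 0b0100, C3 = 0b0010, C4 = 0b1111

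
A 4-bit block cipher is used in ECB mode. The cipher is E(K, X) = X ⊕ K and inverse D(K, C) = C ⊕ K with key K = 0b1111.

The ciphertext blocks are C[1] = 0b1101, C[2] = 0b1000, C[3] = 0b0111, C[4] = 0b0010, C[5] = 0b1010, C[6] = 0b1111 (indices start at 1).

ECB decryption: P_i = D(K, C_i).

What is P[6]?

P[6]: D(K, 0b1111) = 0b0000.

P[6] = 0b0000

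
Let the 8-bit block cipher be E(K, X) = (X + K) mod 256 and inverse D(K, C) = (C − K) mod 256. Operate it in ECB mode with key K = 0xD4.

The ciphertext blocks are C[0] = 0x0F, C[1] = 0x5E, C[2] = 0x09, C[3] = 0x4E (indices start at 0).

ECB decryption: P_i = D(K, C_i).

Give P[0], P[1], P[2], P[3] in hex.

P[0] = 0x3B, P[1] = 0x8A, P[2] = 0x35, P[3] = 0x7A

P[0]: D(K, 0x0F) = 0x3B.
P[1]: D(K, 0x5E) = 0x8A.
P[2]: D(K, 0x09) = 0x35.
P[3]: D(K, 0x4E) = 0x7A.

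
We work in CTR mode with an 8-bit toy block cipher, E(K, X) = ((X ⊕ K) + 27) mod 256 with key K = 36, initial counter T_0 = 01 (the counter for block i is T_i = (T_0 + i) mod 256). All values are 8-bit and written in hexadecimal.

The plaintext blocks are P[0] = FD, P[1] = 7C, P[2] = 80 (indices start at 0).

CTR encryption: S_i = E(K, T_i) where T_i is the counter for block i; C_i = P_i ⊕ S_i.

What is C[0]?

C[0]: T = 01, S = E(K, T) = 5E; FD ⊕ 5E = A3.

C[0] = A3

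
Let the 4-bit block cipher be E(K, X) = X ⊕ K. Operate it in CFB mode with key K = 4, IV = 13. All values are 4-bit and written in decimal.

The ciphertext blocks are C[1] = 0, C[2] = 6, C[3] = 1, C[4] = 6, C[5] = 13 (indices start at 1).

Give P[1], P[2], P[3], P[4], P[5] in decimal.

CFB decryption: P_i = C_i ⊕ E(K, C_{i−1}), with C_{0} = IV.
P[1]: E(K, 13) = 9; 0 ⊕ 9 = 9.
P[2]: E(K, 0) = 4; 6 ⊕ 4 = 2.
P[3]: E(K, 6) = 2; 1 ⊕ 2 = 3.
P[4]: E(K, 1) = 5; 6 ⊕ 5 = 3.
P[5]: E(K, 6) = 2; 13 ⊕ 2 = 15.

P[1] = 9, P[2] = 2, P[3] = 3, P[4] = 3, P[5] = 15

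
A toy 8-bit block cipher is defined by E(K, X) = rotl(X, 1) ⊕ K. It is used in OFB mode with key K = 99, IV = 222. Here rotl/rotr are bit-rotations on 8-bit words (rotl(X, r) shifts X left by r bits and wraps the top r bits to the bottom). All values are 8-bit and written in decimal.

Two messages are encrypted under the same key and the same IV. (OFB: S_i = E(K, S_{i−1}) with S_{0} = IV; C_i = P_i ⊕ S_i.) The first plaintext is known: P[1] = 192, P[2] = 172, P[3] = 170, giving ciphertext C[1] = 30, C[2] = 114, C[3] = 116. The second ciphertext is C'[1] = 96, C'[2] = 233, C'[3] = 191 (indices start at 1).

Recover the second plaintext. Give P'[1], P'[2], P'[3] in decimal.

In OFB with a reused IV, both messages share the same keystream S_i, so C_i ⊕ C'_i = P_i ⊕ P'_i and thus P'_i = P_i ⊕ C_i ⊕ C'_i.
P'[1]: 192 ⊕ 30 ⊕ 96 = 190.
P'[2]: 172 ⊕ 114 ⊕ 233 = 55.
P'[3]: 170 ⊕ 116 ⊕ 191 = 97.

P'[1] = 190, P'[2] = 55, P'[3] = 97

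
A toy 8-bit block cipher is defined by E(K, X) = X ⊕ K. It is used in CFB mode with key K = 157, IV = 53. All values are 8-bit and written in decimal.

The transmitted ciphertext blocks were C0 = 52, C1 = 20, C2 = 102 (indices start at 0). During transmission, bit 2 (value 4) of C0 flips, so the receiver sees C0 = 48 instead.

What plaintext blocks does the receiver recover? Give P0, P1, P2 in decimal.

P0 = 152, P1 = 185, P2 = 239

CFB decryption: P_i = C_i ⊕ E(K, C_{i−1}), with C_{−1} = IV.
Only C0 changed, to 48. In CFB, a change in C_i flips the same bit in P_i and garbles P_{i+1}. Decrypting the received ciphertext:
P0: E(K, 53) = 168; 48 ⊕ 168 = 152.
P1: E(K, 48) = 173; 20 ⊕ 173 = 185.
P2: E(K, 20) = 137; 102 ⊕ 137 = 239.
Blocks that differ from the original plaintext: P0, P1.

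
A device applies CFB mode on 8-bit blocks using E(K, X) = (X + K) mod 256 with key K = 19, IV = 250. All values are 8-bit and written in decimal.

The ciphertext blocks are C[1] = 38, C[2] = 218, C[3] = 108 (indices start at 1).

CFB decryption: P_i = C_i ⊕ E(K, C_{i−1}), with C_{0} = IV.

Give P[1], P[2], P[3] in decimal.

P[1] = 43, P[2] = 227, P[3] = 129

P[1]: E(K, 250) = 13; 38 ⊕ 13 = 43.
P[2]: E(K, 38) = 57; 218 ⊕ 57 = 227.
P[3]: E(K, 218) = 237; 108 ⊕ 237 = 129.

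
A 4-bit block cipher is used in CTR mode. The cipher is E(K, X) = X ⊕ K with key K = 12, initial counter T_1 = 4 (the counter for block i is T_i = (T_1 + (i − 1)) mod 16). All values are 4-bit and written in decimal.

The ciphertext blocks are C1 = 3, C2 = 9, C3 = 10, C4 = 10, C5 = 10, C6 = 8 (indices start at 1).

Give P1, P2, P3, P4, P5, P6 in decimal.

P1 = 11, P2 = 0, P3 = 0, P4 = 1, P5 = 14, P6 = 13

CTR decryption: S_i = E(K, T_i) where T_i is the counter for block i; P_i = C_i ⊕ S_i.
P1: T = 4, S = E(K, T) = 8; 3 ⊕ 8 = 11.
P2: T = 5, S = E(K, T) = 9; 9 ⊕ 9 = 0.
P3: T = 6, S = E(K, T) = 10; 10 ⊕ 10 = 0.
P4: T = 7, S = E(K, T) = 11; 10 ⊕ 11 = 1.
P5: T = 8, S = E(K, T) = 4; 10 ⊕ 4 = 14.
P6: T = 9, S = E(K, T) = 5; 8 ⊕ 5 = 13.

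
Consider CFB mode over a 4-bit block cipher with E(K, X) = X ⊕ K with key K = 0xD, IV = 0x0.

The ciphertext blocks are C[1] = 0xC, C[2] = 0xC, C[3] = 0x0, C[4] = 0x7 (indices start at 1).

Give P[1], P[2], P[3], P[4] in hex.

CFB decryption: P_i = C_i ⊕ E(K, C_{i−1}), with C_{0} = IV.
P[1]: E(K, 0x0) = 0xD; 0xC ⊕ 0xD = 0x1.
P[2]: E(K, 0xC) = 0x1; 0xC ⊕ 0x1 = 0xD.
P[3]: E(K, 0xC) = 0x1; 0x0 ⊕ 0x1 = 0x1.
P[4]: E(K, 0x0) = 0xD; 0x7 ⊕ 0xD = 0xA.

P[1] = 0x1, P[2] = 0xD, P[3] = 0x1, P[4] = 0xA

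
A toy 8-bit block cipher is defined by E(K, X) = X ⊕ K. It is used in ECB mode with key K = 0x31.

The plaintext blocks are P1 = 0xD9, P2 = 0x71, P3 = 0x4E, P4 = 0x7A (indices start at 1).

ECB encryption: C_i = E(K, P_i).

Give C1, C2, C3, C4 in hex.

C1: E(K, 0xD9) = 0xE8.
C2: E(K, 0x71) = 0x40.
C3: E(K, 0x4E) = 0x7F.
C4: E(K, 0x7A) = 0x4B.

C1 = 0xE8, C2 = 0x40, C3 = 0x7F, C4 = 0x4B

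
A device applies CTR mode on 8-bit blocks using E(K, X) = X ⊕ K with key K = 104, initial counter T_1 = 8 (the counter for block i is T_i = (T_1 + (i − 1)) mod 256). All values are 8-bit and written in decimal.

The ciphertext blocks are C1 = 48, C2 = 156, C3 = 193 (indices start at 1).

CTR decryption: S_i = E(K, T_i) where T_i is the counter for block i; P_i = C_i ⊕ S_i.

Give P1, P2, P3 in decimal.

P1: T = 8, S = E(K, T) = 96; 48 ⊕ 96 = 80.
P2: T = 9, S = E(K, T) = 97; 156 ⊕ 97 = 253.
P3: T = 10, S = E(K, T) = 98; 193 ⊕ 98 = 163.

P1 = 80, P2 = 253, P3 = 163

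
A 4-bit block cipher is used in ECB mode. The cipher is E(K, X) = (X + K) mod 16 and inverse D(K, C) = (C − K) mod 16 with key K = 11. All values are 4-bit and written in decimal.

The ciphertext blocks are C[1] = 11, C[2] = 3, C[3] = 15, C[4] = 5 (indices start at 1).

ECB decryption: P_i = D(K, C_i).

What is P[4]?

P[4]: D(K, 5) = 10.

P[4] = 10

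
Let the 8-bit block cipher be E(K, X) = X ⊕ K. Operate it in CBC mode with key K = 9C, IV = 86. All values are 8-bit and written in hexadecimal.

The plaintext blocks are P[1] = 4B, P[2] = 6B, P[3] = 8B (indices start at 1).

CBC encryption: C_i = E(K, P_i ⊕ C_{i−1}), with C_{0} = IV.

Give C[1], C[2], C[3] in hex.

C[1]: P[1] ⊕ 86 = CD; E(K, CD) = 51.
C[2]: P[2] ⊕ 51 = 3A; E(K, 3A) = A6.
C[3]: P[3] ⊕ A6 = 2D; E(K, 2D) = B1.

C[1] = 51, C[2] = A6, C[3] = B1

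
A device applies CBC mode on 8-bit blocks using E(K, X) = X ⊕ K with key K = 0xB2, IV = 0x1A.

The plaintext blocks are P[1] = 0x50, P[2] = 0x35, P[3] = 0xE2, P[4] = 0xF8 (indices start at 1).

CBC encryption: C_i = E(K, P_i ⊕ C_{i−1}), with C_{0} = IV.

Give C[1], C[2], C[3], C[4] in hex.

C[1]: P[1] ⊕ 0x1A = 0x4A; E(K, 0x4A) = 0xF8.
C[2]: P[2] ⊕ 0xF8 = 0xCD; E(K, 0xCD) = 0x7F.
C[3]: P[3] ⊕ 0x7F = 0x9D; E(K, 0x9D) = 0x2F.
C[4]: P[4] ⊕ 0x2F = 0xD7; E(K, 0xD7) = 0x65.

C[1] = 0xF8, C[2] = 0x7F, C[3] = 0x2F, C[4] = 0x65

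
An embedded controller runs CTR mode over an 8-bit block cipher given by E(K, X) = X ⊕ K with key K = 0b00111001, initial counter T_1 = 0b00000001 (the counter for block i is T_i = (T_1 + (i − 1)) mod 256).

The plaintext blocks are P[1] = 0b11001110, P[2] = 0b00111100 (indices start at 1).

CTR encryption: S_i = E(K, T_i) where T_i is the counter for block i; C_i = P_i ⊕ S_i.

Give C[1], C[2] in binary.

C[1]: T = 0b00000001, S = E(K, T) = 0b00111000; 0b11001110 ⊕ 0b00111000 = 0b11110110.
C[2]: T = 0b00000010, S = E(K, T) = 0b00111011; 0b00111100 ⊕ 0b00111011 = 0b00000111.

C[1] = 0b11110110, C[2] = 0b00000111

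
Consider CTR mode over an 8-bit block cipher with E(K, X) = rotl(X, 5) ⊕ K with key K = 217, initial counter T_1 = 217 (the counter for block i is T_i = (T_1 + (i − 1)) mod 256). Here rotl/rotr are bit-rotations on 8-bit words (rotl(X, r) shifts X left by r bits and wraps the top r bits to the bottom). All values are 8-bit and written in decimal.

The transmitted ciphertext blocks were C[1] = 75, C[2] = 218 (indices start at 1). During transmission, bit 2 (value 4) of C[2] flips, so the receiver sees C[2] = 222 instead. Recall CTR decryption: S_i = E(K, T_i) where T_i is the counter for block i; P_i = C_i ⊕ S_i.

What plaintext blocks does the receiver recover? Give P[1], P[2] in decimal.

Only C[2] changed, to 222. In CTR, a change in C_i flips the same bit in P_i only; the keystream is unaffected. Decrypting the received ciphertext:
P[1]: T = 217, S = E(K, T) = 226; 75 ⊕ 226 = 169.
P[2]: T = 218, S = E(K, T) = 130; 222 ⊕ 130 = 92.
Blocks that differ from the original plaintext: P[2].

P[1] = 169, P[2] = 92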